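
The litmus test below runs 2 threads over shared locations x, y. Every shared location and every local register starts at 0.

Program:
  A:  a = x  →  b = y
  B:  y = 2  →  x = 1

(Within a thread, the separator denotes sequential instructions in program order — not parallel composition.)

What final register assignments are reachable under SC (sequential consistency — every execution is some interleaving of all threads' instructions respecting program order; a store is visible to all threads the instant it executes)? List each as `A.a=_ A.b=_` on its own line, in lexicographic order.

A.a=0 A.b=0
A.a=0 A.b=2
A.a=1 A.b=2

outcome vector order: (A.a,A.b)
|SC outcomes| = 3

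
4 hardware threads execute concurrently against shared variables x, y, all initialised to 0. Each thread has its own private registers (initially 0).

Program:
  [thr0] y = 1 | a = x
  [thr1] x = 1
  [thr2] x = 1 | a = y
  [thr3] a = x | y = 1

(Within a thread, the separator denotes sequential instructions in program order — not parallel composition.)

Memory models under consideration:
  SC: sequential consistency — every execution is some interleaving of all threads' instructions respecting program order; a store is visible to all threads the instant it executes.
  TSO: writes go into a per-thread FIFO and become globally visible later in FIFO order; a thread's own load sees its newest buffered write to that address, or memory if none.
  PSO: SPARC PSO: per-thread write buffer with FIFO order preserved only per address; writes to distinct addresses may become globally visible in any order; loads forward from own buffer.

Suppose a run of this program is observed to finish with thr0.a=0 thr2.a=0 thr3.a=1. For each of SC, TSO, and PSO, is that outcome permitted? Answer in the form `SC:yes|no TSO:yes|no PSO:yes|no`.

SC:no TSO:yes PSO:yes

outcome vector order: (thr0.a,thr2.a,thr3.a)
[SC] allowed = {010, 011, 100, 101, 110, 111}
[TSO] allowed = {000, 001, 010, 011, 100, 101, 110, 111}
[PSO] allowed = {000, 001, 010, 011, 100, 101, 110, 111}
target 001 ∈ {TSO,PSO}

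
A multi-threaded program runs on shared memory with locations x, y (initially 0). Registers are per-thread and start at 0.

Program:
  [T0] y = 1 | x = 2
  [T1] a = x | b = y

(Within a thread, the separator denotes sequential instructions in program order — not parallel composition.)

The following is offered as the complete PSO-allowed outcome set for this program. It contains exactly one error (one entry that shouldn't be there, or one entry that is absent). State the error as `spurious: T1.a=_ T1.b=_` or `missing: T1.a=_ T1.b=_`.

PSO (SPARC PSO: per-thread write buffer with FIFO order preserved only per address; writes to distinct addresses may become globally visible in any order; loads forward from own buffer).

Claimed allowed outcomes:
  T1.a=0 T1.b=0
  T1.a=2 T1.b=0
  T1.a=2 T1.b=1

outcome vector order: (T1.a,T1.b)
[PSO] allowed = {<0 0>, <0 1>, <2 0>, <2 1>}
PSO∖claimed = {<0 1>}

missing: T1.a=0 T1.b=1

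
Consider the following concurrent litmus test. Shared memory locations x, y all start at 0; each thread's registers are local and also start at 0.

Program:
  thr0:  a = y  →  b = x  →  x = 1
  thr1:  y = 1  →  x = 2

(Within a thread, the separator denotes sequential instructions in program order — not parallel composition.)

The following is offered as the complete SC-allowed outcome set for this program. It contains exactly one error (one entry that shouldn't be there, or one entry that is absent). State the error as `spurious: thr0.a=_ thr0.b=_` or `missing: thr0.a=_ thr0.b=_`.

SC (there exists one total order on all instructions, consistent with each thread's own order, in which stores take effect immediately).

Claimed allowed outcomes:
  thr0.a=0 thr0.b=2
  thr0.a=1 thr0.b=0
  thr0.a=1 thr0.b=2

outcome vector order: (thr0.a,thr0.b)
SC: 4 outcomes — {(0,0), (0,2), (1,0), (1,2)}
SC∖claimed = {(0,0)}

missing: thr0.a=0 thr0.b=0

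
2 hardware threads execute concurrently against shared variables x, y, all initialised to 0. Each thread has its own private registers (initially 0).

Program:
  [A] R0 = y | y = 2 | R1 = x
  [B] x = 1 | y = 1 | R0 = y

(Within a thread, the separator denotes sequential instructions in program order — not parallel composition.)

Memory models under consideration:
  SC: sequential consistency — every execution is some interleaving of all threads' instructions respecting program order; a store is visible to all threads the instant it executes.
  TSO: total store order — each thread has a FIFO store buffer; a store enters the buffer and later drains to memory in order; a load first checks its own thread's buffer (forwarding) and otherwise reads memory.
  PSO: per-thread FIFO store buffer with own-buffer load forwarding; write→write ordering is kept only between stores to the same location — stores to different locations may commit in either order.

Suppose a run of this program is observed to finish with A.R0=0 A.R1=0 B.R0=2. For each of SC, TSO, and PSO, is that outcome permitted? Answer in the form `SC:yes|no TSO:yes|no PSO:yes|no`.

outcome vector order: (A.R0,A.R1,B.R0)
under SC → <0 0 1>; <0 1 1>; <0 1 2>; <1 1 1>; <1 1 2>
under TSO → <0 0 1>; <0 0 2>; <0 1 1>; <0 1 2>; <1 1 1>; <1 1 2>
under PSO → <0 0 1>; <0 0 2>; <0 1 1>; <0 1 2>; <1 0 1>; <1 0 2>; <1 1 1>; <1 1 2>
target <0 0 2> ∈ {TSO,PSO}

SC:no TSO:yes PSO:yes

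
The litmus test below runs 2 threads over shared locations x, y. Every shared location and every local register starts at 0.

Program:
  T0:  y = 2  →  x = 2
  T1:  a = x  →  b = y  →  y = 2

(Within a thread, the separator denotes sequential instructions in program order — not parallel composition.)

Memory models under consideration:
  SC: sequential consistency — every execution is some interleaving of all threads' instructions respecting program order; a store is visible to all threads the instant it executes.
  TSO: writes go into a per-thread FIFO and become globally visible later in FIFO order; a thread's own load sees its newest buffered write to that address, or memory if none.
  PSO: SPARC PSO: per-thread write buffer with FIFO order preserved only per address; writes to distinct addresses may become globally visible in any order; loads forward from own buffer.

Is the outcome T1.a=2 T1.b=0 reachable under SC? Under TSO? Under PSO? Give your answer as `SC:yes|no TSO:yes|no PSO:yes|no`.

outcome vector order: (T1.a,T1.b)
under SC → (0,0) (0,2) (2,2)
under TSO → (0,0) (0,2) (2,2)
under PSO → (0,0) (0,2) (2,0) (2,2)
target (2,0) ∈ {PSO}

SC:no TSO:no PSO:yes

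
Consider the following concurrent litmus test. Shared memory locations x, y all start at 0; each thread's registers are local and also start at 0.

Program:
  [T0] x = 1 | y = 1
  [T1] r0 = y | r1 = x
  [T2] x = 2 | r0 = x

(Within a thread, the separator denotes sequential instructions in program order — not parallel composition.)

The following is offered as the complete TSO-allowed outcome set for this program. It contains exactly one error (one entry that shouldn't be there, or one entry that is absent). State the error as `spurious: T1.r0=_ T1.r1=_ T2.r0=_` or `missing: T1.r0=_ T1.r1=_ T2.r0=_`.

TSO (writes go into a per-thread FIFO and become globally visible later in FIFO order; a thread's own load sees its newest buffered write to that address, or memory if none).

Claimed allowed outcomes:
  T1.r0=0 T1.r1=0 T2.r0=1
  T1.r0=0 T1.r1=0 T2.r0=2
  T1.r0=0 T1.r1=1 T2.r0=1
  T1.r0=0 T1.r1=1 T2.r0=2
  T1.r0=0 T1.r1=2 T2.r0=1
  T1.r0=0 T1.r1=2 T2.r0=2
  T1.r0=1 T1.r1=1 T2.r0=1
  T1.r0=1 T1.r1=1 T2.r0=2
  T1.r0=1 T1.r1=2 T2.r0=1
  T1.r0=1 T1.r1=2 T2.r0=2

spurious: T1.r0=1 T1.r1=2 T2.r0=1

outcome vector order: (T1.r0,T1.r1,T2.r0)
[TSO] allowed = {<0 0 1>, <0 0 2>, <0 1 1>, <0 1 2>, <0 2 1>, <0 2 2>, <1 1 1>, <1 1 2>, <1 2 2>}
claimed∖TSO = {<1 2 1>}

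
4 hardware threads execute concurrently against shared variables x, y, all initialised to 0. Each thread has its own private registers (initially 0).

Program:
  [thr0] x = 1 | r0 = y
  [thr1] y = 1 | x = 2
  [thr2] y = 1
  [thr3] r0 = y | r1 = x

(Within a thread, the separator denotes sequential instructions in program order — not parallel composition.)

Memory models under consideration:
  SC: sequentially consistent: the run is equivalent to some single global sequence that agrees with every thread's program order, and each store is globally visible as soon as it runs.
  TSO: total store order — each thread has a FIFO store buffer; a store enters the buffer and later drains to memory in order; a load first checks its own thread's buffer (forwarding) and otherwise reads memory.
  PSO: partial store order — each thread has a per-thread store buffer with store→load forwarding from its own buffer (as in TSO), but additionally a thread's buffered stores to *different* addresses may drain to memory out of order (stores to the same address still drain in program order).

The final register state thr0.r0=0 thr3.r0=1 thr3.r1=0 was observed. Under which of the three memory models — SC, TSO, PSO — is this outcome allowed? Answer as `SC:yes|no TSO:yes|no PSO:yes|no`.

SC:no TSO:yes PSO:yes

outcome vector order: (thr0.r0,thr3.r0,thr3.r1)
SC: 11 outcomes — {000; 001; 002; 011; 012; 100; 101; 102; 110; 111; 112}
TSO: 12 outcomes — {000; 001; 002; 010; 011; 012; 100; 101; 102; 110; 111; 112}
PSO: 12 outcomes — {000; 001; 002; 010; 011; 012; 100; 101; 102; 110; 111; 112}
target 010 ∈ {TSO,PSO}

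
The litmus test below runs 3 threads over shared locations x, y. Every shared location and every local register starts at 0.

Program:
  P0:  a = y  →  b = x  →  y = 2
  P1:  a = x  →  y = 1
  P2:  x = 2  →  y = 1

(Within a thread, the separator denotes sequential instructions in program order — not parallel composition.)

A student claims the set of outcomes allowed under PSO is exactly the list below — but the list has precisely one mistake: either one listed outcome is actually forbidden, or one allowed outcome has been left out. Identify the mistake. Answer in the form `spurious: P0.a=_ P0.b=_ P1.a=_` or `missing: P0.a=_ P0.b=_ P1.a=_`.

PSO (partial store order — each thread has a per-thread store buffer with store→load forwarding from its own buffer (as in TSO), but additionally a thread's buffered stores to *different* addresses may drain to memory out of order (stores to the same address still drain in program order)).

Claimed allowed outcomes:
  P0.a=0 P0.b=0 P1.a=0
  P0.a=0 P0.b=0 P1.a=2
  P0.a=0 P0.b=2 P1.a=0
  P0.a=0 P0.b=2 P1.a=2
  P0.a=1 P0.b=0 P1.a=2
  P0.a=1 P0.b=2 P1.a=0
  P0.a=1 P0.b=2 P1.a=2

outcome vector order: (P0.a,P0.b,P1.a)
[PSO] allowed = {0/0/0 0/0/2 0/2/0 0/2/2 1/0/0 1/0/2 1/2/0 1/2/2}
PSO∖claimed = {1/0/0}

missing: P0.a=1 P0.b=0 P1.a=0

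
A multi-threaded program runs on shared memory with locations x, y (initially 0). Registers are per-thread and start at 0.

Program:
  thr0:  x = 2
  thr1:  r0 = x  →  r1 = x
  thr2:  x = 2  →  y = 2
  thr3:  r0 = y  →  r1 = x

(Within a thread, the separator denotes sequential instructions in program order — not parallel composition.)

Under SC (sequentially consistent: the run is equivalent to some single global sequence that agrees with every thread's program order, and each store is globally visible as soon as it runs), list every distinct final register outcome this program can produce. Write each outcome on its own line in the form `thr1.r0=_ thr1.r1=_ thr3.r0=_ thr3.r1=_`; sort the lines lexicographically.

outcome vector order: (thr1.r0,thr1.r1,thr3.r0,thr3.r1)
|SC outcomes| = 9

thr1.r0=0 thr1.r1=0 thr3.r0=0 thr3.r1=0
thr1.r0=0 thr1.r1=0 thr3.r0=0 thr3.r1=2
thr1.r0=0 thr1.r1=0 thr3.r0=2 thr3.r1=2
thr1.r0=0 thr1.r1=2 thr3.r0=0 thr3.r1=0
thr1.r0=0 thr1.r1=2 thr3.r0=0 thr3.r1=2
thr1.r0=0 thr1.r1=2 thr3.r0=2 thr3.r1=2
thr1.r0=2 thr1.r1=2 thr3.r0=0 thr3.r1=0
thr1.r0=2 thr1.r1=2 thr3.r0=0 thr3.r1=2
thr1.r0=2 thr1.r1=2 thr3.r0=2 thr3.r1=2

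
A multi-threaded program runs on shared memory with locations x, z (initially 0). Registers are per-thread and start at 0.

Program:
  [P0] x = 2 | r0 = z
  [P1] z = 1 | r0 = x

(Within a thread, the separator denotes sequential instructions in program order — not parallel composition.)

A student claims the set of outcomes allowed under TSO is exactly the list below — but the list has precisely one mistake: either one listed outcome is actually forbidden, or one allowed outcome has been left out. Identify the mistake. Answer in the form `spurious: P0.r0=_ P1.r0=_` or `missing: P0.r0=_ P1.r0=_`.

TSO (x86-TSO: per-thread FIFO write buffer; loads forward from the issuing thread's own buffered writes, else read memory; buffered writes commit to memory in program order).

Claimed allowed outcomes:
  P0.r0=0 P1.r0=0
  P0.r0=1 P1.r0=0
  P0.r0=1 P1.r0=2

outcome vector order: (P0.r0,P1.r0)
TSO: 4 outcomes — {<0 0>; <0 2>; <1 0>; <1 2>}
TSO∖claimed = {<0 2>}

missing: P0.r0=0 P1.r0=2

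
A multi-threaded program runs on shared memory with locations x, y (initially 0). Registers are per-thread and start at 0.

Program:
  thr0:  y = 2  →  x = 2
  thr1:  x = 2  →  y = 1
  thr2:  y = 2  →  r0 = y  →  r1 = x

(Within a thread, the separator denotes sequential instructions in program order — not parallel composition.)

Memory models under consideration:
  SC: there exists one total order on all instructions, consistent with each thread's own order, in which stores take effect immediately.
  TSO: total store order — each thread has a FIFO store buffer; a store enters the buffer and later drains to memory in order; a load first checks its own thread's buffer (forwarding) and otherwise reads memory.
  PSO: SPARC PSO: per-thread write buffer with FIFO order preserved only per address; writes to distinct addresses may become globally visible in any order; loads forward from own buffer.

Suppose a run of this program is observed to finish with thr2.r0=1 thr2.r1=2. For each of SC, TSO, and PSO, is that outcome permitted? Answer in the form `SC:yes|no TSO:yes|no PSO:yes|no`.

outcome vector order: (thr2.r0,thr2.r1)
SC: 3 outcomes — {(1,2), (2,0), (2,2)}
TSO: 3 outcomes — {(1,2), (2,0), (2,2)}
PSO: 4 outcomes — {(1,0), (1,2), (2,0), (2,2)}
target (1,2) ∈ {SC,TSO,PSO}

SC:yes TSO:yes PSO:yes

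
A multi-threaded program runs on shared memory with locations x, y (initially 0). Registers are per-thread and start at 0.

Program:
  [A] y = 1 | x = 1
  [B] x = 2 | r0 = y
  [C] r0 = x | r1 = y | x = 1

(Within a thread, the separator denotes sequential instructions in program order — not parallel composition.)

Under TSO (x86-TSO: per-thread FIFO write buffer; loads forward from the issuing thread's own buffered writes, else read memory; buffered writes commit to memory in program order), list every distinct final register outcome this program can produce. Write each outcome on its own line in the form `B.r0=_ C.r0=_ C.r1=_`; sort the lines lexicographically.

outcome vector order: (B.r0,C.r0,C.r1)
|TSO outcomes| = 10

B.r0=0 C.r0=0 C.r1=0
B.r0=0 C.r0=0 C.r1=1
B.r0=0 C.r0=1 C.r1=1
B.r0=0 C.r0=2 C.r1=0
B.r0=0 C.r0=2 C.r1=1
B.r0=1 C.r0=0 C.r1=0
B.r0=1 C.r0=0 C.r1=1
B.r0=1 C.r0=1 C.r1=1
B.r0=1 C.r0=2 C.r1=0
B.r0=1 C.r0=2 C.r1=1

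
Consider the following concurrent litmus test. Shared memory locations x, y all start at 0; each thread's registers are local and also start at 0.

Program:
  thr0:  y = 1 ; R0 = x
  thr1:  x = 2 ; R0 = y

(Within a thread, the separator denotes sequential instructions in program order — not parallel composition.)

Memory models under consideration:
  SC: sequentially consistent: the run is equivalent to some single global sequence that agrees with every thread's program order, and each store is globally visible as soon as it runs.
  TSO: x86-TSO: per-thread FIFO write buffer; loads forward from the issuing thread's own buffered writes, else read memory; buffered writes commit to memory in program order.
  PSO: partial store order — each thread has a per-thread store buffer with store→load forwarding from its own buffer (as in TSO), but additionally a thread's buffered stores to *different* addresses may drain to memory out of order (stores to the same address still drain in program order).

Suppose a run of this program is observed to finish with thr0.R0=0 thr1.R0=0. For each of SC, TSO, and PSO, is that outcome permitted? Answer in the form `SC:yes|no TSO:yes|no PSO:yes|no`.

SC:no TSO:yes PSO:yes

outcome vector order: (thr0.R0,thr1.R0)
SC: 3 outcomes — {(0,1) (2,0) (2,1)}
TSO: 4 outcomes — {(0,0) (0,1) (2,0) (2,1)}
PSO: 4 outcomes — {(0,0) (0,1) (2,0) (2,1)}
target (0,0) ∈ {TSO,PSO}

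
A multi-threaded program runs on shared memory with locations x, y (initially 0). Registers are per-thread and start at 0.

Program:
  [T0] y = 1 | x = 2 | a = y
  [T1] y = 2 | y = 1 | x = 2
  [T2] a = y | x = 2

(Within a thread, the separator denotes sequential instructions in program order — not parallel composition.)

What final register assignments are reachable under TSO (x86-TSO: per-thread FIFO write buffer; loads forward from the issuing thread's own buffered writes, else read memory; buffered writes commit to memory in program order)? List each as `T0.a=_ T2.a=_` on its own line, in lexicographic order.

T0.a=1 T2.a=0
T0.a=1 T2.a=1
T0.a=1 T2.a=2
T0.a=2 T2.a=0
T0.a=2 T2.a=1
T0.a=2 T2.a=2

outcome vector order: (T0.a,T2.a)
|TSO outcomes| = 6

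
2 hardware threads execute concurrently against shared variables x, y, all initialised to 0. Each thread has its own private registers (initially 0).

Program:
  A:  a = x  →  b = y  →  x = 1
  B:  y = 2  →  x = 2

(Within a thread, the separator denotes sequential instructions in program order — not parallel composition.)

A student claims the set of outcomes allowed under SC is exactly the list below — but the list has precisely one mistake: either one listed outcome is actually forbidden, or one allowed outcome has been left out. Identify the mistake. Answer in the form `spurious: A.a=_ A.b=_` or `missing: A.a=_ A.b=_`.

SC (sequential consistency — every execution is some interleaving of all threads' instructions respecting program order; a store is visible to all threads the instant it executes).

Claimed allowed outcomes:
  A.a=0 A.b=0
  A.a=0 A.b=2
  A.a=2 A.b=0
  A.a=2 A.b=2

spurious: A.a=2 A.b=0

outcome vector order: (A.a,A.b)
SC: 3 outcomes — {(0,0) (0,2) (2,2)}
claimed∖SC = {(2,0)}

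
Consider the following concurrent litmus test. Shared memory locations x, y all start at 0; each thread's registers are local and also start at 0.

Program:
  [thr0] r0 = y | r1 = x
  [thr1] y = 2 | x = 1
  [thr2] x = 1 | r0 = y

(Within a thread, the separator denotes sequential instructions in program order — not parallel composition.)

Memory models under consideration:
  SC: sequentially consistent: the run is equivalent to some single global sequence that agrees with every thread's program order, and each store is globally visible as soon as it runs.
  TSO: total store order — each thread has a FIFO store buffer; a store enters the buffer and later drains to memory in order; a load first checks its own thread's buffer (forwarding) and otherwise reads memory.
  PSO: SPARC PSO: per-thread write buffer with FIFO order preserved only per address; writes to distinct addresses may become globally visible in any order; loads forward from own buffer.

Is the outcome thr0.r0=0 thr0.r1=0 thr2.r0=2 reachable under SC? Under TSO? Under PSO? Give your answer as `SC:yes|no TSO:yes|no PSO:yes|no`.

outcome vector order: (thr0.r0,thr0.r1,thr2.r0)
under SC → (0,0,0); (0,0,2); (0,1,0); (0,1,2); (2,0,2); (2,1,0); (2,1,2)
under TSO → (0,0,0); (0,0,2); (0,1,0); (0,1,2); (2,0,0); (2,0,2); (2,1,0); (2,1,2)
under PSO → (0,0,0); (0,0,2); (0,1,0); (0,1,2); (2,0,0); (2,0,2); (2,1,0); (2,1,2)
target (0,0,2) ∈ {SC,TSO,PSO}

SC:yes TSO:yes PSO:yes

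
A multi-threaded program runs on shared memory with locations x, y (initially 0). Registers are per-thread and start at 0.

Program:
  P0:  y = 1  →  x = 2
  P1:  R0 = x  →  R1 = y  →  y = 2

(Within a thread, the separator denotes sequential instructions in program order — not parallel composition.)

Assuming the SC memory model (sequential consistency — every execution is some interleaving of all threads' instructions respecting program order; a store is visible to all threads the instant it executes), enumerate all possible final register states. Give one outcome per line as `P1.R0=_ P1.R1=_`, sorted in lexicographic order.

outcome vector order: (P1.R0,P1.R1)
|SC outcomes| = 3

P1.R0=0 P1.R1=0
P1.R0=0 P1.R1=1
P1.R0=2 P1.R1=1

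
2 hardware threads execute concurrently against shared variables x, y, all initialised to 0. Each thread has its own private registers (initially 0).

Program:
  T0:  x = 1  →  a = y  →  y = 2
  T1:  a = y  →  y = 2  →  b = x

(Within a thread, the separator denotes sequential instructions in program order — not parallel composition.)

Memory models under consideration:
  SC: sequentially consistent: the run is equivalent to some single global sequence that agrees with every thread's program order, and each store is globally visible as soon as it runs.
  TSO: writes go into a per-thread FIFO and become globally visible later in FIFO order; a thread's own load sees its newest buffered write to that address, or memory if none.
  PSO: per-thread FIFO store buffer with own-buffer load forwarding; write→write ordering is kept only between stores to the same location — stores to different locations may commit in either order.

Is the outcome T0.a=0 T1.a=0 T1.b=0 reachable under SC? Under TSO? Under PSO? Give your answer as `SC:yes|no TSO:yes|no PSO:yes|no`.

outcome vector order: (T0.a,T1.a,T1.b)
SC (4): 001 021 200 201
TSO (5): 000 001 021 200 201
PSO (6): 000 001 020 021 200 201
target 000 ∈ {TSO,PSO}

SC:no TSO:yes PSO:yes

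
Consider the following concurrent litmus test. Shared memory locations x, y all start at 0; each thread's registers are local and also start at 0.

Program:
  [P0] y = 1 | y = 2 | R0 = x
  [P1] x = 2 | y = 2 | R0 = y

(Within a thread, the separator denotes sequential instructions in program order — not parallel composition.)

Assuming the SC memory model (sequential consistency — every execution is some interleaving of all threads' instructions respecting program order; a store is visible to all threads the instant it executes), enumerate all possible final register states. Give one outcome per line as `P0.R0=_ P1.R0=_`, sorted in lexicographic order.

outcome vector order: (P0.R0,P1.R0)
|SC outcomes| = 3

P0.R0=0 P1.R0=2
P0.R0=2 P1.R0=1
P0.R0=2 P1.R0=2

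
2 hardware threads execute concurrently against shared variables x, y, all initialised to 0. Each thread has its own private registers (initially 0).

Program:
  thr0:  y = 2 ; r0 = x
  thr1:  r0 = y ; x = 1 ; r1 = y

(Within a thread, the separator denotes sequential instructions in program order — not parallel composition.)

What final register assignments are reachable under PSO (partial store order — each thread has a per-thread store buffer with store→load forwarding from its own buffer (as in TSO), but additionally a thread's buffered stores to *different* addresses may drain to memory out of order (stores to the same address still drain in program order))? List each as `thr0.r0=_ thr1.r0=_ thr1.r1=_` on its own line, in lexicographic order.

thr0.r0=0 thr1.r0=0 thr1.r1=0
thr0.r0=0 thr1.r0=0 thr1.r1=2
thr0.r0=0 thr1.r0=2 thr1.r1=2
thr0.r0=1 thr1.r0=0 thr1.r1=0
thr0.r0=1 thr1.r0=0 thr1.r1=2
thr0.r0=1 thr1.r0=2 thr1.r1=2

outcome vector order: (thr0.r0,thr1.r0,thr1.r1)
|PSO outcomes| = 6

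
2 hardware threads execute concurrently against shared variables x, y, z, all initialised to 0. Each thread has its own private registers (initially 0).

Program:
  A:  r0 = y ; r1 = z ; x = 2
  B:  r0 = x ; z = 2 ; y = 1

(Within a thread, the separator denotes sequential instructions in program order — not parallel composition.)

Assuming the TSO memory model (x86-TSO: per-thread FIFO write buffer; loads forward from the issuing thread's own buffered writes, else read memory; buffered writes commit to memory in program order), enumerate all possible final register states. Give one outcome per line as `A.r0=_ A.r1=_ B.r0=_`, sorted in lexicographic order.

A.r0=0 A.r1=0 B.r0=0
A.r0=0 A.r1=0 B.r0=2
A.r0=0 A.r1=2 B.r0=0
A.r0=1 A.r1=2 B.r0=0

outcome vector order: (A.r0,A.r1,B.r0)
|TSO outcomes| = 4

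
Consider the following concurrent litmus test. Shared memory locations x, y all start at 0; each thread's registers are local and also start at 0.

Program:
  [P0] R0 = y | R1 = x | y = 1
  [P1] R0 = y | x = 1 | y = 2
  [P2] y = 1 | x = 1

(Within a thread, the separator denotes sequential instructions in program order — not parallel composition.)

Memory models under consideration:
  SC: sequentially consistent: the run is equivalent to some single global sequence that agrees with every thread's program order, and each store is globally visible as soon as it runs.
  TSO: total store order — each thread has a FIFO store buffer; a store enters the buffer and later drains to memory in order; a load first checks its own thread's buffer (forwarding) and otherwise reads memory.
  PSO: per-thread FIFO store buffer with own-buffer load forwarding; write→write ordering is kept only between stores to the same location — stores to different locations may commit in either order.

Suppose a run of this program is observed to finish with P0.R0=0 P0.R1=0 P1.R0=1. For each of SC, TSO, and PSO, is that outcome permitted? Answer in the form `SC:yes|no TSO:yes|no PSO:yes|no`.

outcome vector order: (P0.R0,P0.R1,P1.R0)
under SC → (0,0,0), (0,0,1), (0,1,0), (0,1,1), (1,0,0), (1,0,1), (1,1,0), (1,1,1), (2,1,0), (2,1,1)
under TSO → (0,0,0), (0,0,1), (0,1,0), (0,1,1), (1,0,0), (1,0,1), (1,1,0), (1,1,1), (2,1,0), (2,1,1)
under PSO → (0,0,0), (0,0,1), (0,1,0), (0,1,1), (1,0,0), (1,0,1), (1,1,0), (1,1,1), (2,0,0), (2,0,1), (2,1,0), (2,1,1)
target (0,0,1) ∈ {SC,TSO,PSO}

SC:yes TSO:yes PSO:yes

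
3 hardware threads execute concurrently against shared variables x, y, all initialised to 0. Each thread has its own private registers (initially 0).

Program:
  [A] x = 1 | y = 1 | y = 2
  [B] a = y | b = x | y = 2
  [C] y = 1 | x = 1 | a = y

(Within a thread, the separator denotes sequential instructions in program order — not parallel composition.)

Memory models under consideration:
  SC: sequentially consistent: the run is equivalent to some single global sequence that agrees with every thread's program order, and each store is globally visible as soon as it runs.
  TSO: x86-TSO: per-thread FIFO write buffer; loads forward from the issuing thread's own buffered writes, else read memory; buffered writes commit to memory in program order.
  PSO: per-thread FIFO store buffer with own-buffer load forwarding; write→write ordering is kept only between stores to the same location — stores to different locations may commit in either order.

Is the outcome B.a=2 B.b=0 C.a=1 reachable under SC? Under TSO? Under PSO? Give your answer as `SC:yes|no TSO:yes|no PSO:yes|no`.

SC:no TSO:no PSO:yes

outcome vector order: (B.a,B.b,C.a)
SC (10): 0/0/1, 0/0/2, 0/1/1, 0/1/2, 1/0/1, 1/0/2, 1/1/1, 1/1/2, 2/1/1, 2/1/2
TSO (10): 0/0/1, 0/0/2, 0/1/1, 0/1/2, 1/0/1, 1/0/2, 1/1/1, 1/1/2, 2/1/1, 2/1/2
PSO (12): 0/0/1, 0/0/2, 0/1/1, 0/1/2, 1/0/1, 1/0/2, 1/1/1, 1/1/2, 2/0/1, 2/0/2, 2/1/1, 2/1/2
target 2/0/1 ∈ {PSO}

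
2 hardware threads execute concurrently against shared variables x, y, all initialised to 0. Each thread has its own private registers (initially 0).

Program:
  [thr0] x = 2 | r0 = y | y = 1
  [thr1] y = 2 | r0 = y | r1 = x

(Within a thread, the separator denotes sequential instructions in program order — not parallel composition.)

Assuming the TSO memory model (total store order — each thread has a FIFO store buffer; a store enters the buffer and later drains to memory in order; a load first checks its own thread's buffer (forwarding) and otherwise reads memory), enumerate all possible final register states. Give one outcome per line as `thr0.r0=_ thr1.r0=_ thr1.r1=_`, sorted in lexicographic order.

outcome vector order: (thr0.r0,thr1.r0,thr1.r1)
|TSO outcomes| = 6

thr0.r0=0 thr1.r0=1 thr1.r1=2
thr0.r0=0 thr1.r0=2 thr1.r1=0
thr0.r0=0 thr1.r0=2 thr1.r1=2
thr0.r0=2 thr1.r0=1 thr1.r1=2
thr0.r0=2 thr1.r0=2 thr1.r1=0
thr0.r0=2 thr1.r0=2 thr1.r1=2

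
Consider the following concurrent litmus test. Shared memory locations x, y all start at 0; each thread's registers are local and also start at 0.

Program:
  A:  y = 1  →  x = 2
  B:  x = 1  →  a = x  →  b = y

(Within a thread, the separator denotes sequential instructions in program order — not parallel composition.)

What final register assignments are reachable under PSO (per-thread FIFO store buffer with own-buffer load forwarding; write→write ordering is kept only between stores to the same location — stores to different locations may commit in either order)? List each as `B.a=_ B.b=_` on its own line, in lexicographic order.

outcome vector order: (B.a,B.b)
|PSO outcomes| = 4

B.a=1 B.b=0
B.a=1 B.b=1
B.a=2 B.b=0
B.a=2 B.b=1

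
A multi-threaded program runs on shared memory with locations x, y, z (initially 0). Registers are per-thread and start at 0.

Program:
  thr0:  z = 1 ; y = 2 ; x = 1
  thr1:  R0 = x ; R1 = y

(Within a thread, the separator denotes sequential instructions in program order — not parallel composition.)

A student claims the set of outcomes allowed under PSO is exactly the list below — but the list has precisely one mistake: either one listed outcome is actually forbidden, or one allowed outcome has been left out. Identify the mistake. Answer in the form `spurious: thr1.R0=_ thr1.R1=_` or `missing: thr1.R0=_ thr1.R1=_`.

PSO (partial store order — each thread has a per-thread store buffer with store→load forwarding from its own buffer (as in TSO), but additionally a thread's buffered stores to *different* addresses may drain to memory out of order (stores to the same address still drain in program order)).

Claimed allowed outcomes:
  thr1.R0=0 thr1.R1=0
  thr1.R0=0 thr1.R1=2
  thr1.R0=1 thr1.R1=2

outcome vector order: (thr1.R0,thr1.R1)
under PSO → <0 0>; <0 2>; <1 0>; <1 2>
PSO∖claimed = {<1 0>}

missing: thr1.R0=1 thr1.R1=0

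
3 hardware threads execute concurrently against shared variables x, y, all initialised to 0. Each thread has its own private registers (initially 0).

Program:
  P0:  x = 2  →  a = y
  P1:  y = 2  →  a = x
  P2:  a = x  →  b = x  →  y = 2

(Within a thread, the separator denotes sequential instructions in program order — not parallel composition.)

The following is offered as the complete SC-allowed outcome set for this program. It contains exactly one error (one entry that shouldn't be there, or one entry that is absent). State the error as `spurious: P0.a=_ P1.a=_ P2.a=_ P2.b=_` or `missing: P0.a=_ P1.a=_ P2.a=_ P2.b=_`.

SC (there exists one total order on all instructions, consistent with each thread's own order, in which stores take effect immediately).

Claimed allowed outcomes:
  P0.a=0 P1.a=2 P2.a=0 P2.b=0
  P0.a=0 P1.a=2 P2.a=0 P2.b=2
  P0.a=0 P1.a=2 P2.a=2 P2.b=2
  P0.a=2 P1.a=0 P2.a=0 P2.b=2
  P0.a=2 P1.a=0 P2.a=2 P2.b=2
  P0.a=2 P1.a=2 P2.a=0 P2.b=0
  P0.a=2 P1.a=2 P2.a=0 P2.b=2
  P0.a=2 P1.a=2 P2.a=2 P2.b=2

missing: P0.a=2 P1.a=0 P2.a=0 P2.b=0

outcome vector order: (P0.a,P1.a,P2.a,P2.b)
SC: 9 outcomes — {0/2/0/0 0/2/0/2 0/2/2/2 2/0/0/0 2/0/0/2 2/0/2/2 2/2/0/0 2/2/0/2 2/2/2/2}
SC∖claimed = {2/0/0/0}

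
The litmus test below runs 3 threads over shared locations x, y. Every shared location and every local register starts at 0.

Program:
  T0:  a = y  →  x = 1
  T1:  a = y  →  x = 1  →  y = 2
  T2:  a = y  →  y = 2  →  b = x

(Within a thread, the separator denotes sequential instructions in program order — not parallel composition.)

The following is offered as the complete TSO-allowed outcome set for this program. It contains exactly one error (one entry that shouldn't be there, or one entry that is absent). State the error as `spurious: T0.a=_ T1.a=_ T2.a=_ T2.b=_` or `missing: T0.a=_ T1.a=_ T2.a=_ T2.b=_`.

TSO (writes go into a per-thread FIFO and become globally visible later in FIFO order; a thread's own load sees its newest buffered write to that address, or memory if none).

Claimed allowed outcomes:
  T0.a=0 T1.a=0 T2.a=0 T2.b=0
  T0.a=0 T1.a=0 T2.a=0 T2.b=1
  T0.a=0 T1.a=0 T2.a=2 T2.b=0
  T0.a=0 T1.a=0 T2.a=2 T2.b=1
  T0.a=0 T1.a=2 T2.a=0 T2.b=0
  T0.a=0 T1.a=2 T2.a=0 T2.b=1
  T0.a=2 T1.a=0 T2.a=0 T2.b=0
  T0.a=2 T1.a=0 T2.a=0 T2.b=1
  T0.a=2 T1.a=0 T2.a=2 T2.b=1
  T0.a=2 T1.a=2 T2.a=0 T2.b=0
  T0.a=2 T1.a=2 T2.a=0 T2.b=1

outcome vector order: (T0.a,T1.a,T2.a,T2.b)
[TSO] allowed = {(0,0,0,0); (0,0,0,1); (0,0,2,1); (0,2,0,0); (0,2,0,1); (2,0,0,0); (2,0,0,1); (2,0,2,1); (2,2,0,0); (2,2,0,1)}
claimed∖TSO = {(0,0,2,0)}

spurious: T0.a=0 T1.a=0 T2.a=2 T2.b=0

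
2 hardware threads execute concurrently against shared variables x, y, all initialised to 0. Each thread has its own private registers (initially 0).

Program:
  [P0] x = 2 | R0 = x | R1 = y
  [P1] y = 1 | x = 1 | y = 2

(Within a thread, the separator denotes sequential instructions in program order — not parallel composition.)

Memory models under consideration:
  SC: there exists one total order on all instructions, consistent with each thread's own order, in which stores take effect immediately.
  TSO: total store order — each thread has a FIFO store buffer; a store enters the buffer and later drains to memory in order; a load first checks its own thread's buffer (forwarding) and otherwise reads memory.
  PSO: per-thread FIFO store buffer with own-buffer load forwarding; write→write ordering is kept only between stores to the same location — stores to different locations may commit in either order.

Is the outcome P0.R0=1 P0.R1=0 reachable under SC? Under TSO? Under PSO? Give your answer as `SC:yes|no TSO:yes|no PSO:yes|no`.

outcome vector order: (P0.R0,P0.R1)
SC (5): (1,1) (1,2) (2,0) (2,1) (2,2)
TSO (5): (1,1) (1,2) (2,0) (2,1) (2,2)
PSO (6): (1,0) (1,1) (1,2) (2,0) (2,1) (2,2)
target (1,0) ∈ {PSO}

SC:no TSO:no PSO:yes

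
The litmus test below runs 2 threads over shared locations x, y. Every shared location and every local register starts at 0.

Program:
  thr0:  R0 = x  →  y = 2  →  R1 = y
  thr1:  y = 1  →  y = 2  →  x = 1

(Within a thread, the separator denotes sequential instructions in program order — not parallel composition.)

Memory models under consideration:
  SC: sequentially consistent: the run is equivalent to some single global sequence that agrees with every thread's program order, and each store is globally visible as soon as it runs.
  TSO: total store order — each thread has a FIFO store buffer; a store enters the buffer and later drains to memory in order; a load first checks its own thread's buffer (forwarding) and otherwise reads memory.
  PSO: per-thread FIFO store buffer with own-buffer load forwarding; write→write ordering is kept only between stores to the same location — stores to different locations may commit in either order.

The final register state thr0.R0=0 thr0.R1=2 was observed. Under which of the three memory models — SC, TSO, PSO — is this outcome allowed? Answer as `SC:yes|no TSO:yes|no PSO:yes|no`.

SC:yes TSO:yes PSO:yes

outcome vector order: (thr0.R0,thr0.R1)
[SC] allowed = {0/1 0/2 1/2}
[TSO] allowed = {0/1 0/2 1/2}
[PSO] allowed = {0/1 0/2 1/1 1/2}
target 0/2 ∈ {SC,TSO,PSO}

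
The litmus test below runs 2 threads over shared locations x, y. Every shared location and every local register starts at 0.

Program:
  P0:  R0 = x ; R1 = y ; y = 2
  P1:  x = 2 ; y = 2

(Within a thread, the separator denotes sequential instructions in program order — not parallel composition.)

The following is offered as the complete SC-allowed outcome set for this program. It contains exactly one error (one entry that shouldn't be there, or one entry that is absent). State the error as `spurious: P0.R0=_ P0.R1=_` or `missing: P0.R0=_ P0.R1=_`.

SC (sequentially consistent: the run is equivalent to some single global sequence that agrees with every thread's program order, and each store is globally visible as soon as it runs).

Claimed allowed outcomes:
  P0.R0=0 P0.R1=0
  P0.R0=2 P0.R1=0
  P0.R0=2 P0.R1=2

missing: P0.R0=0 P0.R1=2

outcome vector order: (P0.R0,P0.R1)
under SC → 0/0 0/2 2/0 2/2
SC∖claimed = {0/2}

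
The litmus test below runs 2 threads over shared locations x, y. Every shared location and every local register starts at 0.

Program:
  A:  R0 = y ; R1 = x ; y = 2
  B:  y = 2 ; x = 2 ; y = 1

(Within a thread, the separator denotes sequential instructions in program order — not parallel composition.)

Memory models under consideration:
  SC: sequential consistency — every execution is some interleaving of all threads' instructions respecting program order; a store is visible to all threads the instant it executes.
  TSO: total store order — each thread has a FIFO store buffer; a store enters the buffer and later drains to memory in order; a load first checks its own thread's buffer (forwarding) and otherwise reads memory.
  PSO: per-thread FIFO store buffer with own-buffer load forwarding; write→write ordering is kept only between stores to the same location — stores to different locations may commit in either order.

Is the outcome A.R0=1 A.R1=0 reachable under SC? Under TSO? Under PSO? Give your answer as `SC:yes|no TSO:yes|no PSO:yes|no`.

outcome vector order: (A.R0,A.R1)
under SC → <0 0> <0 2> <1 2> <2 0> <2 2>
under TSO → <0 0> <0 2> <1 2> <2 0> <2 2>
under PSO → <0 0> <0 2> <1 0> <1 2> <2 0> <2 2>
target <1 0> ∈ {PSO}

SC:no TSO:no PSO:yes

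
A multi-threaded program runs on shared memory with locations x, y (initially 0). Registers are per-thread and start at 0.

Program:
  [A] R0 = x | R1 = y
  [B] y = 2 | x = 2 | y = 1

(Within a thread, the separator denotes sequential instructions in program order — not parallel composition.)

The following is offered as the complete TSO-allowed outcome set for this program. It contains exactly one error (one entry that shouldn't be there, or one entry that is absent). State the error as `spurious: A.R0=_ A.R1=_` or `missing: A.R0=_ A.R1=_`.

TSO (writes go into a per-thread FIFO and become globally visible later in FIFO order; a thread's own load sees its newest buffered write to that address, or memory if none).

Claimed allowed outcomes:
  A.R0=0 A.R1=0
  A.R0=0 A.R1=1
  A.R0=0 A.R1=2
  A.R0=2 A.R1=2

missing: A.R0=2 A.R1=1

outcome vector order: (A.R0,A.R1)
[TSO] allowed = {0/0 0/1 0/2 2/1 2/2}
TSO∖claimed = {2/1}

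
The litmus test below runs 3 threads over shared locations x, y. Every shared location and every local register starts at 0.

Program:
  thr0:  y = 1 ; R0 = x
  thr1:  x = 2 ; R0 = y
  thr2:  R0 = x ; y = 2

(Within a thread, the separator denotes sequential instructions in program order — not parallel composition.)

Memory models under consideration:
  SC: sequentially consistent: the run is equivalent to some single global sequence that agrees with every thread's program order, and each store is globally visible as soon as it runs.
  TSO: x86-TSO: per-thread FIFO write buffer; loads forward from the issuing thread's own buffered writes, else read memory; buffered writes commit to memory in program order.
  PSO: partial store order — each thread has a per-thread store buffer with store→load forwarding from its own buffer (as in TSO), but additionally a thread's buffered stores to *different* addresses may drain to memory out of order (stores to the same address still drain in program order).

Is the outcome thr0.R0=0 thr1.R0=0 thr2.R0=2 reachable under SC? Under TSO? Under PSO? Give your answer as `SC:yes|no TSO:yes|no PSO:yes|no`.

outcome vector order: (thr0.R0,thr1.R0,thr2.R0)
under SC → <0 1 0> <0 1 2> <0 2 0> <0 2 2> <2 0 0> <2 0 2> <2 1 0> <2 1 2> <2 2 0> <2 2 2>
under TSO → <0 0 0> <0 0 2> <0 1 0> <0 1 2> <0 2 0> <0 2 2> <2 0 0> <2 0 2> <2 1 0> <2 1 2> <2 2 0> <2 2 2>
under PSO → <0 0 0> <0 0 2> <0 1 0> <0 1 2> <0 2 0> <0 2 2> <2 0 0> <2 0 2> <2 1 0> <2 1 2> <2 2 0> <2 2 2>
target <0 0 2> ∈ {TSO,PSO}

SC:no TSO:yes PSO:yes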